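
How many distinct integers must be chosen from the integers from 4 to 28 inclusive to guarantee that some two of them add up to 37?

Two chosen integers sum to 37 exactly when both halves of some pair {x, 37−x} with 9 ≤ x ≤ 37−x ≤ 28 are chosen — 10 such pairs.
The remaining 5 elements (those with no distinct partner in range) can never complete a 37-sum, so the worst case takes all of them and one from each pair: 5 + 10 = 15.
Pigeonhole: the 16th integer has to be the second member of some pair, so 15 + 1 = 16.

16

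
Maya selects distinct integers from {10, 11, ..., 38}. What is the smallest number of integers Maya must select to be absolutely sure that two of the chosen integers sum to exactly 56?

20

Group the elements by complementary pair {x, 56−x}: {18,38}, {19,37}, {20,36}, …, giving 10 two-element pairs; the single value 28 (it cannot pair with itself since the integers are distinct); and 8 integers whose partner 56−x falls outside [10,38].
By the pigeonhole principle, treating each of those 19 groups as a pigeonhole, one can pick one integer per group — 19 integers — with no two summing to 56.
The 20th integer lands in an occupied pair, forcing a sum of 56.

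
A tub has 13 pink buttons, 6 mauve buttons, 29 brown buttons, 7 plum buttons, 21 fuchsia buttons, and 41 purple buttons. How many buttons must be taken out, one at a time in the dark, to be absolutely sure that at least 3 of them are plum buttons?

In the worst case for collecting plum buttons, every non-plum button comes out first.
There are 13 + 6 + 29 + 21 + 41 = 110 non-plum buttons altogether.
After those, each further button must be plum, so 110 + 3 = 113 draws guarantee 3 plum buttons.

113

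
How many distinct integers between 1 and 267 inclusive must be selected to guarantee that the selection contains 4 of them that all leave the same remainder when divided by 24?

73

The 24 residue classes mod 24 are the pigeonholes.
With 72 integers one could put 3 in each residue class and have no class reach 4.
The 73rd integer pushes some class to 4, so 24·3 + 1 = 73.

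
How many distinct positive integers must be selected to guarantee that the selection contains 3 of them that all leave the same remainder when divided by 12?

25

By the pigeonhole principle, the 12 residue classes mod 12 are the pigeonholes.
With 24 integers one could put 2 in each residue class and have no class reach 3.
The 25th integer pushes some class to 3, so 12·2 + 1 = 25.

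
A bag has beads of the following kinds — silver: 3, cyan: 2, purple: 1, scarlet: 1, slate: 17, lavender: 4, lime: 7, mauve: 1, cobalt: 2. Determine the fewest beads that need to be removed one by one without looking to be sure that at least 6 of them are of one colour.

By pigeonhole, the 9 colours are the holes; the beads drawn are the pigeons.
To avoid 6 of any one colour, the worst case takes at most 5 of each colour, or every bead of a colour that has fewer than 5.
That gives 3 + 2 + 1 + 1 + 5 + 4 + 5 + 1 + 2 = 24 beads with no colour reaching 6.
The next bead forces some colour to 6, so 24 + 1 = 25.

25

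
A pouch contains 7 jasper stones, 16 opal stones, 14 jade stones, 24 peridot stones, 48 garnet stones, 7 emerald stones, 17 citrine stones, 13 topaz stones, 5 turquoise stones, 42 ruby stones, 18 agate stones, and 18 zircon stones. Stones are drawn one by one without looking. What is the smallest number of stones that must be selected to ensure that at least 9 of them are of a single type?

92

By pigeonhole, put each drawn stone into a box by type. The largest draw with every box below 9 takes min(count, 8) from each type; types with fewer than 8 contribute all they have.
Σ min(cᵢ, 8) = 7 + 8 + 8 + 8 + 8 + 7 + 8 + 8 + 5 + 8 + 8 + 8 = 91.
Draw number 91 + 1 = 92 must push one box to 9.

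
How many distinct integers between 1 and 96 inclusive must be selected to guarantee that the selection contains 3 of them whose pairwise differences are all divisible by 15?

31

Integers whose pairwise differences are multiples of 15 are exactly those sharing a remainder mod 15. The 15 residue classes mod 15 are the pigeonholes.
With 30 integers one could put 2 in each residue class and have no class reach 3.
The 31st integer pushes some class to 3, so 15·2 + 1 = 31.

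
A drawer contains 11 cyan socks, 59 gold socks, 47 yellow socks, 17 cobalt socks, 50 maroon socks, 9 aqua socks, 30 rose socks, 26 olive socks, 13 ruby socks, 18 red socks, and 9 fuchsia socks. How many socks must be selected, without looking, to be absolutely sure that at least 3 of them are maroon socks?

In the worst case for collecting maroon socks, every non-maroon sock comes out first.
There are 11 + 59 + 47 + 17 + 9 + 30 + 26 + 13 + 18 + 9 = 239 non-maroon socks altogether.
After those, each further sock must be maroon, so 239 + 3 = 242 draws guarantee 3 maroon socks.

242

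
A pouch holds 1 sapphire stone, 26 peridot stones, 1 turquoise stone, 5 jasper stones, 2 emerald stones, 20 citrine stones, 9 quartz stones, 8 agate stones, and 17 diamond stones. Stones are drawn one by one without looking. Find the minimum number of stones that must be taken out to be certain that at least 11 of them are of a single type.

57

An adversary could hand out at most 10 stones per type (6 types run out sooner): 1 + 10 + 1 + 5 + 2 + 10 + 9 + 8 + 10 = 56 stones and still no type has 11.
One more stone lands in a type already at 10, so 57 draws are enough and 56 are not.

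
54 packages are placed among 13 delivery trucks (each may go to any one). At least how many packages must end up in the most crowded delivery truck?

5

By the pigeonhole principle, the 13 delivery trucks are the holes and the 54 packages are the pigeons.
If every delivery truck held at most 4 packages, the total would be at most 13 × 4 = 52, which is less than 54.
So some delivery truck holds at least ⌈54/13⌉ = 5 packages.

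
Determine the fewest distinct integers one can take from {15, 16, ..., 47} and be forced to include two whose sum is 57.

Group the elements by complementary pair {x, 57−x}: {15,42}, {16,41}, {17,40}, …, giving 14 two-element pairs and 5 integers whose partner 57−x falls outside [15,47].
By pigeonhole, treating each of those 19 groups as a pigeonhole, one can pick one integer per group — 19 integers — with no two summing to 57.
The 20th integer lands in an occupied pair, forcing a sum of 57.

20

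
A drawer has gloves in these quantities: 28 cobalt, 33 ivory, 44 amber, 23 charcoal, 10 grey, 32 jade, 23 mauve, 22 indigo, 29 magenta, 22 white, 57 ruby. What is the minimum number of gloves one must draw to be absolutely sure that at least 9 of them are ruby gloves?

275

In the worst case for collecting ruby gloves, every non-ruby glove comes out first.
There are 28 + 33 + 44 + 23 + 10 + 32 + 23 + 22 + 29 + 22 = 266 non-ruby gloves altogether.
After those, each further glove must be ruby, so 266 + 9 = 275 draws guarantee 9 ruby gloves.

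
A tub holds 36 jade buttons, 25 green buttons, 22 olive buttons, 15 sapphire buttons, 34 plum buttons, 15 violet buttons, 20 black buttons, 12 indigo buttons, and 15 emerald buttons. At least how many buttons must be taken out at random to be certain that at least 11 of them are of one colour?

Put each drawn button into a box by colour. The largest draw with every box below 11 takes min(count, 10) from each colour.
Σ min(cᵢ, 10) = 10 + 10 + 10 + 10 + 10 + 10 + 10 + 10 + 10 = 90.
Draw number 90 + 1 = 91 must push one box to 11.

91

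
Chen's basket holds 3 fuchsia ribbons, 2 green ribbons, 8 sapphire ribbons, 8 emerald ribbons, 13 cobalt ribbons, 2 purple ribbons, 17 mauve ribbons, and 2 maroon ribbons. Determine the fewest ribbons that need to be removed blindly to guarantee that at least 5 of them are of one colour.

26

An adversary could hand out at most 4 ribbons per colour (4 colours run out sooner): 3 + 2 + 4 + 4 + 4 + 2 + 4 + 2 = 25 ribbons and still no colour has 5.
By the pigeonhole principle, one more ribbon lands in a colour already at 4, so 26 draws are enough and 25 are not.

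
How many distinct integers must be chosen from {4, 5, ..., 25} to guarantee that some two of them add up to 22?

Two chosen integers sum to 22 exactly when both halves of some pair {x, 22−x} with 4 ≤ x ≤ 22−x ≤ 18 are chosen — 7 such pairs.
The remaining 8 elements (those with no distinct partner in range) can never complete a 22-sum, so the worst case takes all of them and one from each pair: 8 + 7 = 15.
By pigeonhole, the 16th integer has to be the second member of some pair, so 15 + 1 = 16.

16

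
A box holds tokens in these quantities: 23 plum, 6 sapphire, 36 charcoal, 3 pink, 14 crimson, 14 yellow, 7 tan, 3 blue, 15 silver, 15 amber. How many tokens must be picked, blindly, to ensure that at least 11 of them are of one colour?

80

An adversary could hand out at most 10 tokens per colour (4 colours run out sooner): 10 + 6 + 10 + 3 + 10 + 10 + 7 + 3 + 10 + 10 = 79 tokens and still no colour has 11.
Pigeonhole: one more token lands in a colour already at 10, so 80 draws are enough and 79 are not.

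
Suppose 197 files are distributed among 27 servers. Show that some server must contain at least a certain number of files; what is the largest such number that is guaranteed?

The 27 servers are the holes and the 197 files are the pigeons.
If every server held at most 7 files, the total would be at most 27 × 7 = 189, which is less than 197.
So some server holds at least ⌈197/27⌉ = 8 files.

8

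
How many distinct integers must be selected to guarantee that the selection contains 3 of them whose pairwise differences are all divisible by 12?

Integers whose pairwise differences are multiples of 12 are exactly those sharing a remainder mod 12. The 12 residue classes mod 12 are the pigeonholes.
With 24 integers one could put 2 in each residue class and have no class reach 3.
The 25th integer pushes some class to 3, so 12·2 + 1 = 25.

25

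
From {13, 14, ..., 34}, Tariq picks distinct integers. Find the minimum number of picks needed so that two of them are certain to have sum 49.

Group the elements by complementary pair {x, 49−x}: {15,34}, {16,33}, {17,32}, …, giving 10 two-element pairs and 2 integers whose partner 49−x falls outside [13,34].
Treating each of those 12 groups as a pigeonhole, one can pick one integer per group — 12 integers — with no two summing to 49.
The 13th integer lands in an occupied pair, forcing a sum of 49.

13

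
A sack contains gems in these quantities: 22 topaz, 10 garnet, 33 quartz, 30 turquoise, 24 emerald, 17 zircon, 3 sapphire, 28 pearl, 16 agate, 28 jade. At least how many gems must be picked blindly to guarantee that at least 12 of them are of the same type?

102

An adversary could hand out at most 11 gems per type (garnet, sapphire run out sooner): 11 + 10 + 11 + 11 + 11 + 11 + 3 + 11 + 11 + 11 = 101 gems and still no type has 12.
By pigeonhole, one more gem lands in a type already at 11, so 102 draws are enough and 101 are not.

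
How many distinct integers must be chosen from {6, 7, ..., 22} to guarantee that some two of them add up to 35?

Two chosen integers sum to 35 exactly when both halves of some pair {x, 35−x} with 13 ≤ x ≤ 35−x ≤ 22 are chosen — 5 such pairs.
The remaining 7 elements (those with no distinct partner in range) can never complete a 35-sum, so the worst case takes all of them and one from each pair: 7 + 5 = 12.
The 13th integer has to be the second member of some pair, so 12 + 1 = 13.

13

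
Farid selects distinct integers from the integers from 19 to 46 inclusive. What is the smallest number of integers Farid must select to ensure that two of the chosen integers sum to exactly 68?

17

A set avoiding the sum 68 can contain at most one of each pair {x, 68−x}, plus the 4 elements whose complement lies outside the range or equal to its own complement.
The integers 19, …, 34 (16 of them) are such a set: any two sum to at least 19+20 = 39 and at most 33+34 = 67 < 68.
By pigeonhole, any 17th integer completes one of the 12 pairs, so 17 choices force a sum of 68.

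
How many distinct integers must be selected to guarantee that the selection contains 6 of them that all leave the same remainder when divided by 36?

181

The 36 residue classes mod 36 are the pigeonholes.
With 180 integers one could put 5 in each residue class and have no class reach 6.
The 181st integer pushes some class to 6, so 36·5 + 1 = 181.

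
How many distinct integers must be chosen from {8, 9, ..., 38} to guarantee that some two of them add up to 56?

Two chosen integers sum to 56 exactly when both halves of some pair {x, 56−x} with 18 ≤ x ≤ 56−x ≤ 38 are chosen — 10 such pairs.
The remaining 11 elements (those with no distinct partner in range) can never complete a 56-sum, so the worst case takes all of them and one from each pair: 11 + 10 = 21.
By pigeonhole, the 22nd integer has to be the second member of some pair, so 21 + 1 = 22.

22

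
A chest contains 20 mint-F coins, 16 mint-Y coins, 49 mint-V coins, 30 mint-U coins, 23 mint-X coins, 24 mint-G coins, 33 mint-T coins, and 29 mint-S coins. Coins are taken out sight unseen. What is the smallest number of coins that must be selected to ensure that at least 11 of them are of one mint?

81

Pigeonhole: the 8 mints are the holes; the coins drawn are the pigeons.
To avoid 11 of any one mint, the worst case takes at most 10 of each mint.
That gives 10 + 10 + 10 + 10 + 10 + 10 + 10 + 10 = 80 coins with no mint reaching 11.
The next coin forces some mint to 11, so 80 + 1 = 81.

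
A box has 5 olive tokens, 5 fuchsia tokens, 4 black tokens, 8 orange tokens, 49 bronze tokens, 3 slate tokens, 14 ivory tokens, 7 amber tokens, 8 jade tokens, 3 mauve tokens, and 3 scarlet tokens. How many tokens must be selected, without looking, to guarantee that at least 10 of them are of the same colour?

65

An adversary could hand out at most 9 tokens per colour (9 colours run out sooner): 5 + 5 + 4 + 8 + 9 + 3 + 9 + 7 + 8 + 3 + 3 = 64 tokens and still no colour has 10.
By the pigeonhole principle, one more token lands in a colour already at 9, so 65 draws are enough and 64 are not.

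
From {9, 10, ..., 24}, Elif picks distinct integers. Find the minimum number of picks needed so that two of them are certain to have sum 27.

A set avoiding the sum 27 can contain at most one of each pair {x, 27−x}, plus the 6 elements whose complement lies outside the range.
The integers 14, …, 24 (11 of them) are such a set: any two sum to at least 14+15 = 29 > 27.
Any 12th integer completes one of the 5 pairs, so 12 choices force a sum of 27.

12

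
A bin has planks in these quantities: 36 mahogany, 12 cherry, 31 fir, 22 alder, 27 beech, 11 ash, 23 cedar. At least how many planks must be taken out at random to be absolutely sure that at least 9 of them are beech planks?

144

In the worst case for collecting beech planks, every non-beech plank comes out first.
There are 36 + 12 + 31 + 22 + 11 + 23 = 135 non-beech planks altogether.
After those, each further plank must be beech, so 135 + 9 = 144 draws guarantee 9 beech planks.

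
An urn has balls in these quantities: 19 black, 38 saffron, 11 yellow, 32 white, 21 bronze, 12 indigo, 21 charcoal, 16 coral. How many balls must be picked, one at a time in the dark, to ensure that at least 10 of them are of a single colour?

An adversary could hand out at most 9 balls per colour: 9 + 9 + 9 + 9 + 9 + 9 + 9 + 9 = 72 balls and still no colour has 10.
By pigeonhole, one more ball lands in a colour already at 9, so 73 draws are enough and 72 are not.

73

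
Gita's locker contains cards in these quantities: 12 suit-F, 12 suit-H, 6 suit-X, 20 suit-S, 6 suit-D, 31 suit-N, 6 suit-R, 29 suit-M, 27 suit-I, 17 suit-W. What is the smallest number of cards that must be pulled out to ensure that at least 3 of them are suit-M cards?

In the worst case for collecting suit-M cards, every non-suit-M card comes out first.
There are 12 + 12 + 6 + 20 + 6 + 31 + 6 + 27 + 17 = 137 non-suit-M cards altogether.
After those, each further card must be suit-M, so 137 + 3 = 140 draws guarantee 3 suit-M cards.

140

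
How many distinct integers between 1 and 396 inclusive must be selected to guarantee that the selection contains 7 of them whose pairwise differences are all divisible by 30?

181

Integers whose pairwise differences are multiples of 30 are exactly those sharing a remainder mod 30. By the pigeonhole principle, the 30 residue classes mod 30 are the pigeonholes.
With 180 integers one could put 6 in each residue class and have no class reach 7.
The 181st integer pushes some class to 7, so 30·6 + 1 = 181.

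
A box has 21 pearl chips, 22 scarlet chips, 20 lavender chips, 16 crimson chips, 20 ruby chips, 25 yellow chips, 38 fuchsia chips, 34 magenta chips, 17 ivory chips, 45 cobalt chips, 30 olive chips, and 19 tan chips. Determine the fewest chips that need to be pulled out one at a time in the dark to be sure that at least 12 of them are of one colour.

An adversary could hand out at most 11 chips per colour: 11 + 11 + 11 + 11 + 11 + 11 + 11 + 11 + 11 + 11 + 11 + 11 = 132 chips and still no colour has 12.
One more chip lands in a colour already at 11, so 133 draws are enough and 132 are not.

133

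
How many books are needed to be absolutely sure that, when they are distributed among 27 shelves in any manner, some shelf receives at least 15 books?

379

With 378 books one could put exactly 14 in each of the 27 shelves, and no shelf would reach 15.
One more book must land in a shelf that already has 14, giving it 15.
So 27 × 14 + 1 = 379 books are required.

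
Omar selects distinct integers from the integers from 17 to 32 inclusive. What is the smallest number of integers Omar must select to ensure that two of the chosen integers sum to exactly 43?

12

Group the elements by complementary pair {x, 43−x}: {17,26}, {18,25}, {19,24}, …, giving 5 two-element pairs and 6 integers whose partner 43−x falls outside [17,32].
Treating each of those 11 groups as a pigeonhole, one can pick one integer per group — 11 integers — with no two summing to 43.
The 12th integer lands in an occupied pair, forcing a sum of 43.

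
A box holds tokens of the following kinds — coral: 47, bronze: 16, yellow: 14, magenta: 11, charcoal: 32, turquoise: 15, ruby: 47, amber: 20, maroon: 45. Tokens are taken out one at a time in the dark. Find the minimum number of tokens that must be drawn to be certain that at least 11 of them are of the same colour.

The 9 colours are the holes; the tokens drawn are the pigeons.
To avoid 11 of any one colour, the worst case takes at most 10 of each colour.
That gives 10 + 10 + 10 + 10 + 10 + 10 + 10 + 10 + 10 = 90 tokens with no colour reaching 11.
The next token forces some colour to 11, so 90 + 1 = 91.

91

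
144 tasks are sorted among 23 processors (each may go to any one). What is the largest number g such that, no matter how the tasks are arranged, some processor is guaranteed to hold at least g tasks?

7

The 23 processors are the holes and the 144 tasks are the pigeons.
If every processor held at most 6 tasks, the total would be at most 23 × 6 = 138, which is less than 144.
So some processor holds at least ⌈144/23⌉ = 7 tasks.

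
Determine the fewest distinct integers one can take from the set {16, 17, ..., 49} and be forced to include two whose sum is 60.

21

Two chosen integers sum to 60 exactly when both halves of some pair {x, 60−x} with 16 ≤ x ≤ 60−x ≤ 44 are chosen — 14 such pairs.
The remaining 6 elements (those with no distinct partner in range) can never complete a 60-sum, so the worst case takes all of them and one from each pair: 6 + 14 = 20.
By pigeonhole, the 21st integer has to be the second member of some pair, so 20 + 1 = 21.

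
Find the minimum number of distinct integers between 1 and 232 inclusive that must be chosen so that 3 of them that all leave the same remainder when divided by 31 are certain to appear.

The 31 residue classes mod 31 are the pigeonholes.
With 62 integers one could put 2 in each residue class and have no class reach 3.
The 63rd integer pushes some class to 3, so 31·2 + 1 = 63.

63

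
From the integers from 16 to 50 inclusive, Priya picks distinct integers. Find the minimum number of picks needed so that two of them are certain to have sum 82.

27

Two chosen integers sum to 82 exactly when both halves of some pair {x, 82−x} with 32 ≤ x ≤ 82−x ≤ 50 are chosen — 9 such pairs.
The remaining 17 elements (those with no distinct partner in range) can never complete a 82-sum, so the worst case takes all of them and one from each pair: 17 + 9 = 26.
By the pigeonhole principle, the 27th integer has to be the second member of some pair, so 26 + 1 = 27.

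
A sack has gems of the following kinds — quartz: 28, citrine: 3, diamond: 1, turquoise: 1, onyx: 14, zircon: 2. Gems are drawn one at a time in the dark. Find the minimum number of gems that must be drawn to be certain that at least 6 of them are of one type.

The 6 types are the holes; the gems drawn are the pigeons.
To avoid 6 of any one type, the worst case takes at most 5 of each type, or every gem of a type that has fewer than 5.
That gives 5 + 3 + 1 + 1 + 5 + 2 = 17 gems with no type reaching 6.
The next gem forces some type to 6, so 17 + 1 = 18.

18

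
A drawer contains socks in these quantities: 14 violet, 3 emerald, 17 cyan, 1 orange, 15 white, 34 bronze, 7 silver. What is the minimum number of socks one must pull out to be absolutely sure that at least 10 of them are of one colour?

Pigeonhole: the 7 colours are the holes; the socks drawn are the pigeons.
To avoid 10 of any one colour, the worst case takes at most 9 of each colour, or every sock of a colour that has fewer than 9.
That gives 9 + 3 + 9 + 1 + 9 + 9 + 7 = 47 socks with no colour reaching 10.
The next sock forces some colour to 10, so 47 + 1 = 48.

48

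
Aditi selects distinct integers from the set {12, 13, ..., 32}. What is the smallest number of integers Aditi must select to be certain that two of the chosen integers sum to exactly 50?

15

Group the elements by complementary pair {x, 50−x}: {18,32}, {19,31}, {20,30}, …, giving 7 two-element pairs, the single value 25 (it cannot pair with itself since the integers are distinct), and 6 integers whose partner 50−x falls outside [12,32].
By pigeonhole, treating each of those 14 groups as a pigeonhole, one can pick one integer per group — 14 integers — with no two summing to 50.
The 15th integer lands in an occupied pair, forcing a sum of 50.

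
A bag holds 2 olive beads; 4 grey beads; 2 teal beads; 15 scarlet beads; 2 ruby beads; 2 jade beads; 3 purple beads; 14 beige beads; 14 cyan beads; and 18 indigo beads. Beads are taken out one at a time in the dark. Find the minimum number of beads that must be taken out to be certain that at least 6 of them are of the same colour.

Pigeonhole: put each drawn bead into a box by colour. The largest draw with every box below 6 takes min(count, 5) from each colour; colours with fewer than 5 contribute all they have.
Σ min(cᵢ, 5) = 2 + 4 + 2 + 5 + 2 + 2 + 3 + 5 + 5 + 5 = 35.
Draw number 35 + 1 = 36 must push one box to 6.

36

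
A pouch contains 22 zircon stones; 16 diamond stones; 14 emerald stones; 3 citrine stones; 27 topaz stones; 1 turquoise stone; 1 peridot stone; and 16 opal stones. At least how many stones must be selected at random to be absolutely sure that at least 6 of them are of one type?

By the pigeonhole principle, put each drawn stone into a box by type. The largest draw with every box below 6 takes min(count, 5) from each type; types with fewer than 5 contribute all they have.
Σ min(cᵢ, 5) = 5 + 5 + 5 + 3 + 5 + 1 + 1 + 5 = 30.
Draw number 30 + 1 = 31 must push one box to 6.

31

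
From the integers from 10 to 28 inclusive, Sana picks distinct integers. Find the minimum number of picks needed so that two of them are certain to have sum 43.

13

Group the elements by complementary pair {x, 43−x}: {15,28}, {16,27}, {17,26}, …, giving 7 two-element pairs and 5 integers whose partner 43−x falls outside [10,28].
Treating each of those 12 groups as a pigeonhole, one can pick one integer per group — 12 integers — with no two summing to 43.
The 13th integer lands in an occupied pair, forcing a sum of 43.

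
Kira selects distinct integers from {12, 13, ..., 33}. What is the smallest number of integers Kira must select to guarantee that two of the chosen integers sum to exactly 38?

16

Two chosen integers sum to 38 exactly when both halves of some pair {x, 38−x} with 12 ≤ x ≤ 38−x ≤ 26 are chosen — 7 such pairs.
The remaining 8 elements (those with no distinct partner in range) can never complete a 38-sum, so the worst case takes all of them and one from each pair: 8 + 7 = 15.
The 16th integer has to be the second member of some pair, so 15 + 1 = 16.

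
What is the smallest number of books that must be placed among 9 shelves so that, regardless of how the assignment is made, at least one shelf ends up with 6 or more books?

With 45 books one could put exactly 5 in each of the 9 shelves, and no shelf would reach 6.
One more book must land in a shelf that already has 5, giving it 6.
So 9 × 5 + 1 = 46 books are required.

46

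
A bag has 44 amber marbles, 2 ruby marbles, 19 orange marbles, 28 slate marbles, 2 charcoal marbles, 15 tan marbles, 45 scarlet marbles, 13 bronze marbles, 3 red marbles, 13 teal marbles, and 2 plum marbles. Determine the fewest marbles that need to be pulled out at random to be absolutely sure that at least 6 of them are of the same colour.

Put each drawn marble into a box by colour. The largest draw with every box below 6 takes min(count, 5) from each colour; colours with fewer than 5 contribute all they have.
Σ min(cᵢ, 5) = 5 + 2 + 5 + 5 + 2 + 5 + 5 + 5 + 3 + 5 + 2 = 44.
Draw number 44 + 1 = 45 must push one box to 6.

45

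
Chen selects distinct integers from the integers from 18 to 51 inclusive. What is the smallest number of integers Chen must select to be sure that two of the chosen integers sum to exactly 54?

Group the elements by complementary pair {x, 54−x}: {18,36}, {19,35}, {20,34}, …, giving 9 two-element pairs, the single value 27 (it cannot pair with itself since the integers are distinct), and 15 integers whose partner 54−x falls outside [18,51].
Treating each of those 25 groups as a pigeonhole, one can pick one integer per group — 25 integers — with no two summing to 54.
The 26th integer lands in an occupied pair, forcing a sum of 54.

26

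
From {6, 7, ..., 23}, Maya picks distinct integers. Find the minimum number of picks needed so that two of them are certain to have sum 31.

11

Two chosen integers sum to 31 exactly when both halves of some pair {x, 31−x} with 8 ≤ x ≤ 31−x ≤ 23 are chosen — 8 such pairs.
The remaining 2 elements (those with no distinct partner in range) can never complete a 31-sum, so the worst case takes all of them and one from each pair: 2 + 8 = 10.
The 11th integer has to be the second member of some pair, so 10 + 1 = 11.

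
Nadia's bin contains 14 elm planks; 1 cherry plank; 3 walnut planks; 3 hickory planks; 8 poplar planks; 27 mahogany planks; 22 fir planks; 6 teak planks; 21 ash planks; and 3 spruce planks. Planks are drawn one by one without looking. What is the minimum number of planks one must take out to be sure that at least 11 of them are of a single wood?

Put each drawn plank into a box by wood. The largest draw with every box below 11 takes min(count, 10) from each wood; woods with fewer than 10 contribute all they have.
Σ min(cᵢ, 10) = 10 + 1 + 3 + 3 + 8 + 10 + 10 + 6 + 10 + 3 = 64.
Draw number 64 + 1 = 65 must push one box to 11.

65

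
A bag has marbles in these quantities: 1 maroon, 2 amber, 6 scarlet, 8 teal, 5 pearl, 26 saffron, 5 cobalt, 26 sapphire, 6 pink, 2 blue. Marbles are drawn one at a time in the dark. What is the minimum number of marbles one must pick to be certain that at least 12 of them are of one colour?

Pigeonhole: the 10 colours are the holes; the marbles drawn are the pigeons.
To avoid 12 of any one colour, the worst case takes at most 11 of each colour, or every marble of a colour that has fewer than 11.
That gives 1 + 2 + 6 + 8 + 5 + 11 + 5 + 11 + 6 + 2 = 57 marbles with no colour reaching 12.
The next marble forces some colour to 12, so 57 + 1 = 58.

58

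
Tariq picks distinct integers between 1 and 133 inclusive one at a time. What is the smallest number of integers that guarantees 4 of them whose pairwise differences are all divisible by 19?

Integers whose pairwise differences are multiples of 19 are exactly those sharing a remainder mod 19. The 19 residue classes mod 19 are the pigeonholes.
With 57 integers one could put 3 in each residue class and have no class reach 4.
The 58th integer pushes some class to 4, so 19·3 + 1 = 58.

58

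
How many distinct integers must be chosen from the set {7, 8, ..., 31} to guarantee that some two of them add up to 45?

A set avoiding the sum 45 can contain at most one of each pair {x, 45−x}, plus the 7 elements whose complement lies outside the range.
The integers 7, …, 22 (16 of them) are such a set: any two sum to at least 7+8 = 15 and at most 21+22 = 43 < 45.
Any 17th integer completes one of the 9 pairs, so 17 choices force a sum of 45.

17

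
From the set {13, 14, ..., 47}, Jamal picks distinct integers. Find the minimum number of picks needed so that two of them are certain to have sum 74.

26

Group the elements by complementary pair {x, 74−x}: {27,47}, {28,46}, {29,45}, …, giving 10 two-element pairs; the single value 37 (it cannot pair with itself since the integers are distinct); and 14 integers whose partner 74−x falls outside [13,47].
Pigeonhole: treating each of those 25 groups as a pigeonhole, one can pick one integer per group — 25 integers — with no two summing to 74.
The 26th integer lands in an occupied pair, forcing a sum of 74.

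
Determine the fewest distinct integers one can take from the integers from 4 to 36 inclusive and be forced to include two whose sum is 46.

21

A set avoiding the sum 46 can contain at most one of each pair {x, 46−x}, plus the 7 elements whose complement lies outside the range or equal to its own complement.
The integers 4, …, 23 (20 of them) are such a set: any two sum to at least 4+5 = 9 and at most 22+23 = 45 < 46.
Any 21st integer completes one of the 13 pairs, so 21 choices force a sum of 46.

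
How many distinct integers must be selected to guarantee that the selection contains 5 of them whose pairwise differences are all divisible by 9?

37

Integers whose pairwise differences are multiples of 9 are exactly those sharing a remainder mod 9. The 9 residue classes mod 9 are the pigeonholes.
With 36 integers one could put 4 in each residue class and have no class reach 5.
The 37th integer pushes some class to 5, so 9·4 + 1 = 37.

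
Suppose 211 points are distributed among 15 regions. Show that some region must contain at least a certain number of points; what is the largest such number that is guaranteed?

By the pigeonhole principle, the 15 regions are the holes and the 211 points are the pigeons.
If every region held at most 14 points, the total would be at most 15 × 14 = 210, which is less than 211.
So some region holds at least ⌈211/15⌉ = 15 points.

15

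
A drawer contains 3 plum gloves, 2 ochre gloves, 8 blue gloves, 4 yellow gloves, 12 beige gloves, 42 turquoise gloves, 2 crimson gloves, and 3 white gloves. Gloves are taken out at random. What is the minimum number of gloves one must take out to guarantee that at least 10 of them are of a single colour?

41

Put each drawn glove into a box by colour. The largest draw with every box below 10 takes min(count, 9) from each colour; colours with fewer than 9 contribute all they have.
Σ min(cᵢ, 9) = 3 + 2 + 8 + 4 + 9 + 9 + 2 + 3 = 40.
Draw number 40 + 1 = 41 must push one box to 10.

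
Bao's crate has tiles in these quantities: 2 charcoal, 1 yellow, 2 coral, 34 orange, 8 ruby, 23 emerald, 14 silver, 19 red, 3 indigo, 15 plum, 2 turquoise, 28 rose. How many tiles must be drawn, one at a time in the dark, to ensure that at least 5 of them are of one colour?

39

By pigeonhole, the 12 colours are the holes; the tiles drawn are the pigeons.
To avoid 5 of any one colour, the worst case takes at most 4 of each colour, or every tile of a colour that has fewer than 4.
That gives 2 + 1 + 2 + 4 + 4 + 4 + 4 + 4 + 3 + 4 + 2 + 4 = 38 tiles with no colour reaching 5.
The next tile forces some colour to 5, so 38 + 1 = 39.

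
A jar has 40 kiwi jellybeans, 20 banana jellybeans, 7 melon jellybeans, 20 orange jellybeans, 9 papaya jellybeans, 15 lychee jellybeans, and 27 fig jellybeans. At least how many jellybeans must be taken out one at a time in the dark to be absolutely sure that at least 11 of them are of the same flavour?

67

By pigeonhole, the 7 flavours are the holes; the jellybeans drawn are the pigeons.
To avoid 11 of any one flavour, the worst case takes at most 10 of each flavour, or every jellybean of a flavour that has fewer than 10.
That gives 10 + 10 + 7 + 10 + 9 + 10 + 10 = 66 jellybeans with no flavour reaching 11.
The next jellybean forces some flavour to 11, so 66 + 1 = 67.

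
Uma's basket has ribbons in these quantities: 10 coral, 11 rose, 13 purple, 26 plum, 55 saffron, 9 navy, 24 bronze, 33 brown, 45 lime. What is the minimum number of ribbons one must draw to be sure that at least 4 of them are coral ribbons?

In the worst case for collecting coral ribbons, every non-coral ribbon comes out first.
There are 11 + 13 + 26 + 55 + 9 + 24 + 33 + 45 = 216 non-coral ribbons altogether.
After those, each further ribbon must be coral, so 216 + 4 = 220 draws guarantee 4 coral ribbons.

220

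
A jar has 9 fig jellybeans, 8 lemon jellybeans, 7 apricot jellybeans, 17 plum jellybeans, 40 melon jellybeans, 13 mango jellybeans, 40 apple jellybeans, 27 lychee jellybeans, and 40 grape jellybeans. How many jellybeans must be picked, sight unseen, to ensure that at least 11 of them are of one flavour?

85

Put each drawn jellybean into a box by flavour. The largest draw with every box below 11 takes min(count, 10) from each flavour; flavours with fewer than 10 contribute all they have.
Σ min(cᵢ, 10) = 9 + 8 + 7 + 10 + 10 + 10 + 10 + 10 + 10 = 84.
Draw number 84 + 1 = 85 must push one box to 11.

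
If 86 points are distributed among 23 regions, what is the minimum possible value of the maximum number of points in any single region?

4

By pigeonhole, the 23 regions are the holes and the 86 points are the pigeons.
If every region held at most 3 points, the total would be at most 23 × 3 = 69, which is less than 86.
So some region holds at least ⌈86/23⌉ = 4 points.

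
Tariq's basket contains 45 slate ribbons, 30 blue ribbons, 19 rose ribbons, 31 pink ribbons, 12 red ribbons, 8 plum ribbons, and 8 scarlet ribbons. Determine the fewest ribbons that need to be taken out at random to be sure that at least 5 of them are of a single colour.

The 7 colours are the holes; the ribbons drawn are the pigeons.
To avoid 5 of any one colour, the worst case takes at most 4 of each colour.
That gives 4 + 4 + 4 + 4 + 4 + 4 + 4 = 28 ribbons with no colour reaching 5.
The next ribbon forces some colour to 5, so 28 + 1 = 29.

29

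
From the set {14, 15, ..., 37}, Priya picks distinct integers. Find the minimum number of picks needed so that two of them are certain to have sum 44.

Group the elements by complementary pair {x, 44−x}: {14,30}, {15,29}, {16,28}, …, giving 8 two-element pairs, the single value 22 (it cannot pair with itself since the integers are distinct), and 7 integers whose partner 44−x falls outside [14,37].
Treating each of those 16 groups as a pigeonhole, one can pick one integer per group — 16 integers — with no two summing to 44.
The 17th integer lands in an occupied pair, forcing a sum of 44.

17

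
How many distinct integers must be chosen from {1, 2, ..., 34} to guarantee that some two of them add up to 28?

A set avoiding the sum 28 can contain at most one of each pair {x, 28−x}, plus the 8 elements whose complement lies outside the range or equal to its own complement.
The integers 14, …, 34 (21 of them) are such a set: any two sum to at least 14+15 = 29 > 28.
Pigeonhole: any 22nd integer completes one of the 13 pairs, so 22 choices force a sum of 28.

22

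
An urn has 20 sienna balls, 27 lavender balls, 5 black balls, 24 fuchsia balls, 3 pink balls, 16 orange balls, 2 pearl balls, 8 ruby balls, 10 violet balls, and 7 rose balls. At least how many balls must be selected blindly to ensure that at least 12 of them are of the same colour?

Pigeonhole: put each drawn ball into a box by colour. The largest draw with every box below 12 takes min(count, 11) from each colour; colours with fewer than 11 contribute all they have.
Σ min(cᵢ, 11) = 11 + 11 + 5 + 11 + 3 + 11 + 2 + 8 + 10 + 7 = 79.
Draw number 79 + 1 = 80 must push one box to 12.

80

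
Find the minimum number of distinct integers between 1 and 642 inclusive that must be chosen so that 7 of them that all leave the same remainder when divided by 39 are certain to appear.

235

The 39 residue classes mod 39 are the pigeonholes.
With 234 integers one could put 6 in each residue class and have no class reach 7.
The 235th integer pushes some class to 7, so 39·6 + 1 = 235.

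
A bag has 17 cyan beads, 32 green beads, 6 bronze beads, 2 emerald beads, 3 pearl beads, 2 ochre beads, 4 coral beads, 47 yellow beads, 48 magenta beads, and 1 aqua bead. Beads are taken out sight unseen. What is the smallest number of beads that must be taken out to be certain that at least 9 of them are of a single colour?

The 10 colours are the holes; the beads drawn are the pigeons.
To avoid 9 of any one colour, the worst case takes at most 8 of each colour, or every bead of a colour that has fewer than 8.
That gives 8 + 8 + 6 + 2 + 3 + 2 + 4 + 8 + 8 + 1 = 50 beads with no colour reaching 9.
The next bead forces some colour to 9, so 50 + 1 = 51.

51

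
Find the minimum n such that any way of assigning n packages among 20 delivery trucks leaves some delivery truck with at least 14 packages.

261

With 260 packages one could put exactly 13 in each of the 20 delivery trucks, and no delivery truck would reach 14.
One more package must land in a delivery truck that already has 13, giving it 14.
So 20 × 13 + 1 = 261 packages are required.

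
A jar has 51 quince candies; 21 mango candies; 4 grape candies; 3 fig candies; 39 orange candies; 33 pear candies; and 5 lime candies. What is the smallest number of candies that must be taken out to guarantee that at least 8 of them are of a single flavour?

By the pigeonhole principle, the 7 flavours are the holes; the candies drawn are the pigeons.
To avoid 8 of any one flavour, the worst case takes at most 7 of each flavour, or every candy of a flavour that has fewer than 7.
That gives 7 + 7 + 4 + 3 + 7 + 7 + 5 = 40 candies with no flavour reaching 8.
The next candy forces some flavour to 8, so 40 + 1 = 41.

41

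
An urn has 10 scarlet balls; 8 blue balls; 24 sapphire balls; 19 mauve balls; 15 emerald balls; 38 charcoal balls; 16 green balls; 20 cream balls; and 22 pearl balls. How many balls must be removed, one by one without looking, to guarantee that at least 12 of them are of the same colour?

96

By pigeonhole, the 9 colours are the holes; the balls drawn are the pigeons.
To avoid 12 of any one colour, the worst case takes at most 11 of each colour, or every ball of a colour that has fewer than 11.
That gives 10 + 8 + 11 + 11 + 11 + 11 + 11 + 11 + 11 = 95 balls with no colour reaching 12.
The next ball forces some colour to 12, so 95 + 1 = 96.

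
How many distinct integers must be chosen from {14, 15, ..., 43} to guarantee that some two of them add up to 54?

18

Two chosen integers sum to 54 exactly when both halves of some pair {x, 54−x} with 14 ≤ x ≤ 54−x ≤ 40 are chosen — 13 such pairs.
The remaining 4 elements (those with no distinct partner in range) can never complete a 54-sum, so the worst case takes all of them and one from each pair: 4 + 13 = 17.
The 18th integer has to be the second member of some pair, so 17 + 1 = 18.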